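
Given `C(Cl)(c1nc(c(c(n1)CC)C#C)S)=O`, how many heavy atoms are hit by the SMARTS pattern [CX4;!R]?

2

The query [CX4;!R] means: aliphatic carbon with four total connections, not in a ring.
Check the 14 heavy atoms by environment: 2× n (aromatic, X2, in 6-ring) → no; 4× c (aromatic, X3, in 6-ring) → no; 2× C (X4, acyclic) → match; 1× S (X2, acyclic) → no; 1× C (X3, acyclic) → no; 1× O (X1, acyclic) → no; 1× Cl (X1, acyclic) → no; 2× C (X2, acyclic) → no.
That gives 2 matching atoms.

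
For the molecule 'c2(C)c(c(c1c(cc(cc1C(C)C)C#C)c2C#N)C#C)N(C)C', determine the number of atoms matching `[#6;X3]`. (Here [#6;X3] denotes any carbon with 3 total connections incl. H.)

10

The query [#6;X3] means: any carbon (aromatic or not) with three total connections.
Check the 23 heavy atoms by environment: 10× c (aromatic, X3) → match; 5× C (X2) → no; 6× C (X4) → no; 1× N (X1) → no; 1× N (X3) → no.
That gives 10 matching atoms.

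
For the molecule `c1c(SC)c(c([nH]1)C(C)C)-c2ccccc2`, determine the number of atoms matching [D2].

8

The query [D2] means: atom with exactly two heavy-atom neighbours.
Check the 16 heavy atoms by environment: 1× n (aromatic, D2) → match; 6× c (aromatic, D2) → match; 4× c (aromatic, D3) → no; 1× S (D2) → match; 3× C (D1) → no; 1× C (D3) → no.
Summing the matching environments: 1 + 6 + 1 = 8 matching atoms.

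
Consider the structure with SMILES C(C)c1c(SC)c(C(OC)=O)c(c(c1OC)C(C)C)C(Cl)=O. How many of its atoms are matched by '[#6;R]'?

6

The query [#6;R] means: carbon that is part of a ring.
Check the 22 heavy atoms by environment: 6× c (aromatic, in 6-ring) → match; 4× O (acyclic) → no; 10× C (acyclic) → no; 1× Cl (acyclic) → no; 1× S (acyclic) → no.
That gives 6 matching atoms.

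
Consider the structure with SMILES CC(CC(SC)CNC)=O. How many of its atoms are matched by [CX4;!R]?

The query [CX4;!R] means: aliphatic carbon with four total connections, not in a ring.
Check the 10 heavy atoms by environment: 6× C (X4, acyclic) → match; 1× S (X2, acyclic) → no; 1× N (X3, acyclic) → no; 1× C (X3, acyclic) → no; 1× O (X1, acyclic) → no.
That gives 6 matching atoms.

6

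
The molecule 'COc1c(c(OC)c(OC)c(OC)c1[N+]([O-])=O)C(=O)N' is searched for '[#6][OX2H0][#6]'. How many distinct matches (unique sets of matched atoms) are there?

4

[#6][OX2H0][#6] is the SMARTS for an ether: an aliphatic oxygen bridging two carbons with no H on the oxygen.
The molecule carries 4 separate instances of a methoxy ether (-OCH3) meeting every constraint; each maps to a distinct set of atoms, giving 4 matches.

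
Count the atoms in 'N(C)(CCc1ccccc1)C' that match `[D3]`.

The query [D3] means: atom with exactly three heavy-atom neighbours.
Check the 11 heavy atoms by environment: 2× C (D2) → no; 1× N (D3) → match; 2× C (D1) → no; 1× c (aromatic, D3) → match; 5× c (aromatic, D2) → no.
Summing the matching environments: 1 + 1 = 2 matching atoms.

2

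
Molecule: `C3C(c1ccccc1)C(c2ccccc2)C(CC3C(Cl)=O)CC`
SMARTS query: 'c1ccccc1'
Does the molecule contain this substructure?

Yes

The pattern c1ccccc1 describes six aromatic carbons in a ring — a benzene ring.
The molecule carries a phenyl ring, whose atoms satisfy every constraint of the query, so the pattern matches.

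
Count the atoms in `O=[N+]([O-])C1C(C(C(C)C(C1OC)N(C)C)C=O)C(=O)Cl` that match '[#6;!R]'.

6

Check the 20 heavy atoms by environment: 6× C (in 6-ring) → no; 6× C (acyclic) → match; 4× O (acyclic) → no; 1× Cl (acyclic) → no; 1× N (charge +1, acyclic) → no; 1× O (charge -1, acyclic) → no; 1× N (acyclic) → no.
That gives 6 matching atoms.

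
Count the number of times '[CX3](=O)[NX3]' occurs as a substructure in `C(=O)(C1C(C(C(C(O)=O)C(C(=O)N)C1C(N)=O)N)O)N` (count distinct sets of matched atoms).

3

[CX3](=O)[NX3] is the SMARTS for an amide: a carbonyl carbon bonded to a trivalent nitrogen.
The molecule carries 3 separate instances of a primary amide (-C(=O)NH2) meeting every constraint; each maps to a distinct set of atoms, giving 3 matches.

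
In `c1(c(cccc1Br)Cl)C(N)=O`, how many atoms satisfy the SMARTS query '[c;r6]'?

6

Check the 11 heavy atoms by environment: 6× c (aromatic, in 6-ring) → match; 1× Cl (acyclic) → no; 1× Br (acyclic) → no; 1× C (acyclic) → no; 1× O (acyclic) → no; 1× N (acyclic) → no.
That gives 6 matching atoms.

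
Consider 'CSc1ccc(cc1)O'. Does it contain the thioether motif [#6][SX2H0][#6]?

Yes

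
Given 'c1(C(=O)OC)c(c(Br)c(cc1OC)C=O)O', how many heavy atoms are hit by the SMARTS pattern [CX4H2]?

The query [CX4H2] means: sp3 carbon (X4) with exactly two hydrogens.
Check the 16 heavy atoms by environment: 5× c (aromatic, H0, X3) → no; 1× c (aromatic, H1, X3) → no; 1× Br (H0, X1) → no; 2× O (H0, X2) → no; 2× C (H3, X4) → no; 1× C (H1, X3) → no; 2× O (H0, X1) → no; 1× O (H1, X2) → no; 1× C (H0, X3) → no.
No environment satisfies the query, so 0 matching atoms.

0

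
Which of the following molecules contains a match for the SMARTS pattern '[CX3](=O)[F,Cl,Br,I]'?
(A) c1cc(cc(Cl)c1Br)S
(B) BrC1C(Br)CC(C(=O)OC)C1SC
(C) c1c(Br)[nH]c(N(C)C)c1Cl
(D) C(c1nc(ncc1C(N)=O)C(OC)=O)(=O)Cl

D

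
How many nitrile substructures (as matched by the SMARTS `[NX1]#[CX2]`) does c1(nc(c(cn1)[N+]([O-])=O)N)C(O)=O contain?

[NX1]#[CX2] is the SMARTS for a nitrile: a nitrogen triple-bonded to a two-connected carbon.
The molecule has a nitro group (-[N+](=O)[O-]), but there is no C#N triple bond; nothing else fits, so there are 0 matches.

0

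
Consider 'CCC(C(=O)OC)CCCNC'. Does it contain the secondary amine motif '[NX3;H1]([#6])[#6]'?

The pattern [NX3;H1]([#6])[#6] describes a trivalent nitrogen with one H, bonded to two carbons — a secondary amine.
The molecule carries an N-methylamino group (-NHCH3), whose atoms satisfy every constraint of the query, so the pattern matches.

Yes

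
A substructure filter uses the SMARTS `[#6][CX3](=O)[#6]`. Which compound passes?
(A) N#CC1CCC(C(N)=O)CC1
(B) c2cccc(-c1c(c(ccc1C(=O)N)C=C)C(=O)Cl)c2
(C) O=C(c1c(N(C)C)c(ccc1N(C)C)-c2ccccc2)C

[#6][CX3](=O)[#6] describes a carbonyl carbon (no H) flanked by two carbons (a ketone).
(A) has a primary amide (-C(=O)NH2) but one neighbour of the carbonyl carbon is N, not C.
(B) has a primary amide (-C(=O)NH2) but one neighbour of the carbonyl carbon is N, not C.
(C) contains an acetyl/ketone group (-C(=O)CH3), which satisfies every atom and bond constraint.
So the answer is (C).

C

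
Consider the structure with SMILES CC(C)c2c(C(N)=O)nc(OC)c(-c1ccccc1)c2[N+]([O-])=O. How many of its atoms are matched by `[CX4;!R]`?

4

Check the 23 heavy atoms by environment: 1× n (aromatic, X2, in 6-ring) → no; 11× c (aromatic, X3, in 6-ring) → no; 4× C (X4, acyclic) → match; 1× C (X3, acyclic) → no; 2× O (X1, acyclic) → no; 1× N (X3, acyclic) → no; 1× N (charge +1, X3, acyclic) → no; 1× O (charge -1, X1, acyclic) → no; 1× O (X2, acyclic) → no.
That gives 4 matching atoms.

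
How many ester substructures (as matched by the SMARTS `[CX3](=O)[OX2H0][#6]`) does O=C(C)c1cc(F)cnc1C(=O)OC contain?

1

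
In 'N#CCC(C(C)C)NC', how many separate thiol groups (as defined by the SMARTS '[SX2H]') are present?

[SX2H] is the SMARTS for a thiol: an aliphatic sulfur with two connections, one being H.
No fragment in the molecule satisfies every constraint, giving 0 matches.

0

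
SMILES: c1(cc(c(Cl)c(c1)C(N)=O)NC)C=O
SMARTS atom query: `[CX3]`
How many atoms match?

2

The query [CX3] means: C with X3: aliphatic carbon with exactly 3 total connections.
Check the 14 heavy atoms by environment: 6× c (aromatic, X3) → no; 2× C (X3) → match; 2× O (X1) → no; 2× N (X3) → no; 1× Cl (X1) → no; 1× C (X4) → no.
That gives 2 matching atoms.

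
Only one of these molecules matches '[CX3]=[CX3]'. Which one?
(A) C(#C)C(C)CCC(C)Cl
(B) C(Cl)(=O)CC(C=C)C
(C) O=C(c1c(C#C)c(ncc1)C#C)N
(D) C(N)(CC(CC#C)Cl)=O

B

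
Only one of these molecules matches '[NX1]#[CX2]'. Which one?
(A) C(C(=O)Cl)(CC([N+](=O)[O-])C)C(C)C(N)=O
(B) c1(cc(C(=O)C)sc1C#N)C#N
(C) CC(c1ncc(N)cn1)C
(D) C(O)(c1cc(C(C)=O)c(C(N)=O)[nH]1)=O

B

[NX1]#[CX2] describes a nitrogen triple-bonded to a two-connected carbon (a nitrile).
(A) has a primary amide (-C(=O)NH2) but the nitrogen is NX3, not NX1.
(B) contains a nitrile (-C#N), which satisfies every atom and bond constraint.
(C) has a primary amino group (-NH2) but the nitrogen is NX3 (three connections), not NX1 triple-bonded.
(D) has a primary amide (-C(=O)NH2) but the nitrogen is NX3, not NX1.
So the answer is (B).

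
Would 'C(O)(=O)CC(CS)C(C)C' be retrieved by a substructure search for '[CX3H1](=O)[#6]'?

No

The pattern [CX3H1](=O)[#6] describes an sp2 carbon with one H, double-bonded to O and single-bonded to carbon — an aldehyde.
The closest candidate here is a carboxylic acid group (-C(=O)OH), but the carbonyl carbon has H0 and is bonded to O, not H1. No other fragment satisfies the full query, so there is no match.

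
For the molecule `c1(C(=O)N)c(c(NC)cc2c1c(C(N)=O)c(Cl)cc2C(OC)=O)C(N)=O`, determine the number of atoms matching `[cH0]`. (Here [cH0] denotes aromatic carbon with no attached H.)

8

The query [cH0] means: aromatic carbon with no attached hydrogen (substituted or ring-fusion).
Check the 26 heavy atoms by environment: 8× c (aromatic, H0) → match; 2× c (aromatic, H1) → no; 4× C (H0) → no; 5× O (H0) → no; 3× N (H2) → no; 2× C (H3) → no; 1× N (H1) → no; 1× Cl (H0) → no.
That gives 8 matching atoms.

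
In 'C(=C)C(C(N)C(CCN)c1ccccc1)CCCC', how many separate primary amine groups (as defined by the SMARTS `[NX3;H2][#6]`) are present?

2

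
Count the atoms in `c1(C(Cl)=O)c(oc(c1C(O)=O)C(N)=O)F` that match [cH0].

4

The query [cH0] means: aromatic carbon with no attached hydrogen (substituted or ring-fusion).
Check the 15 heavy atoms by environment: 1× o (aromatic, H0) → no; 4× c (aromatic, H0) → match; 1× F (H0) → no; 3× C (H0) → no; 3× O (H0) → no; 1× N (H2) → no; 1× O (H1) → no; 1× Cl (H0) → no.
That gives 4 matching atoms.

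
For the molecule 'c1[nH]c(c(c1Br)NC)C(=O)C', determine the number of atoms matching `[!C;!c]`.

The query [!C;!c] means: neither aliphatic nor aromatic carbon — same as [!#6].
Check the 11 heavy atoms by environment: 1× n (aromatic) → match; 4× c (aromatic) → no; 1× N → match; 3× C → no; 1× O → match; 1× Br → match.
Summing the matching environments: 1 + 1 + 1 + 1 = 4 matching atoms.

4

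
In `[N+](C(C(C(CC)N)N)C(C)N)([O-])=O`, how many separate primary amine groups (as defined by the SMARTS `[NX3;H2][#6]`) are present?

3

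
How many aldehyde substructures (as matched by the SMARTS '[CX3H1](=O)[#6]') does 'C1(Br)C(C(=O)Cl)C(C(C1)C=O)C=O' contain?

[CX3H1](=O)[#6] is the SMARTS for an aldehyde: an sp2 carbon with one H, double-bonded to O and single-bonded to carbon.
The molecule carries 2 separate instances of an aldehyde (-CHO) meeting every constraint; each maps to a distinct set of atoms, giving 2 matches.

2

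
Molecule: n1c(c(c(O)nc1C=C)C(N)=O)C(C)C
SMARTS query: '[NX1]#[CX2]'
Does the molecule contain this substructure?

No

The pattern [NX1]#[CX2] describes a nitrogen triple-bonded to a two-connected carbon — a nitrile.
The closest candidate here is a primary amide (-C(=O)NH2), but the nitrogen is NX3, not NX1. No other fragment satisfies the full query, so there is no match.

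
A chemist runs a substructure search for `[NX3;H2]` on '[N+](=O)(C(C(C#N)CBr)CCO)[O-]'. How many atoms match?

The query [NX3;H2] means: aliphatic N with 3 total connections, two of them H — an -NH2 nitrogen (amine or amide).
Check the 12 heavy atoms by environment: 3× C (H2, X4) → no; 2× C (H1, X4) → no; 1× C (H0, X2) → no; 1× N (H0, X1) → no; 1× N (charge +1, H0, X3) → no; 1× O (charge -1, H0, X1) → no; 1× O (H0, X1) → no; 1× O (H1, X2) → no; 1× Br (H0, X1) → no.
No environment satisfies the query, so 0 matching atoms.

0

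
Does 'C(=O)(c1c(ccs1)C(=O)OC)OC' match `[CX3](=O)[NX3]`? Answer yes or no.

No

The pattern [CX3](=O)[NX3] describes a carbonyl carbon bonded to a trivalent nitrogen — an amide.
The closest candidate here is a methyl-ester group (-C(=O)OCH3), but the carbonyl is bonded to O, not to an NX3 nitrogen. No other fragment satisfies the full query, so there is no match.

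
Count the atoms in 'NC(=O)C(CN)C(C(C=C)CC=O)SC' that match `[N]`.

The query [N] means: uppercase N matches aliphatic (non-aromatic) nitrogen only.
Check the 15 heavy atoms by environment: 10× C → no; 2× O → no; 2× N → match; 1× S → no.
That gives 2 matching atoms.

2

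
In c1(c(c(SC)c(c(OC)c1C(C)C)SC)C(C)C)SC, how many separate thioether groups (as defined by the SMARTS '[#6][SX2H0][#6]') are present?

[#6][SX2H0][#6] is the SMARTS for a thioether: an aliphatic sulfur bridging two carbons with no H on the sulfur.
The molecule carries 3 separate instances of a methylthio ether (-SCH3) meeting every constraint; each maps to a distinct set of atoms, giving 3 matches.

3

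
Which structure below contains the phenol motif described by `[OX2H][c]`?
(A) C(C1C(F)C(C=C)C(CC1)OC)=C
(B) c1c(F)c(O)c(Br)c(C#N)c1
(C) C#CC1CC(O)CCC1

B

[OX2H][c] describes a hydroxyl oxygen attached to an aromatic carbon (a phenol).
(A) has a methoxy ether (-OCH3) but the oxygen has H0, not H1.
(B) contains a hydroxyl group (-OH), which satisfies every atom and bond constraint.
(C) has a hydroxyl group (-OH) but the -OH is on an aliphatic carbon, not an aromatic c.
So the answer is (B).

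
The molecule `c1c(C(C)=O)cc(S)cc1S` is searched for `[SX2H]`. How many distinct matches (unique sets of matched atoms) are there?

2

[SX2H] is the SMARTS for a thiol: an aliphatic sulfur with two connections, one being H.
The molecule carries 2 separate instances of a thiol (-SH) meeting every constraint; each maps to a distinct set of atoms, giving 2 matches.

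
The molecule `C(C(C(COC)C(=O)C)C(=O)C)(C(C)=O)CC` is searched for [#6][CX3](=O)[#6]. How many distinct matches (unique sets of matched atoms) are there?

3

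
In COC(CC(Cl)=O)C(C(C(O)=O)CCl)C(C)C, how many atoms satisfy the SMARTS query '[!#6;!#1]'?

6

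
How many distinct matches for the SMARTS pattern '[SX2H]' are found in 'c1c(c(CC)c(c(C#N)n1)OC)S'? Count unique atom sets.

[SX2H] is the SMARTS for a thiol: an aliphatic sulfur with two connections, one being H.
Exactly one fragment in the molecule meets all constraints, giving 1 match.

1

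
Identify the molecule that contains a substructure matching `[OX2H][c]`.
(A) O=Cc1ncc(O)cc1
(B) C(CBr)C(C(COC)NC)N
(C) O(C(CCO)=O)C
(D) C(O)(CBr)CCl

A

[OX2H][c] describes a hydroxyl oxygen attached to an aromatic carbon (a phenol).
(A) contains a hydroxyl group (-OH), which satisfies every atom and bond constraint.
(B) has a methoxy ether (-OCH3) but the oxygen has H0, not H1.
(C) has a hydroxyl group (-OH) but the -OH is on an aliphatic carbon, not an aromatic c.
(D) has a hydroxyl group (-OH) but the -OH is on an aliphatic carbon, not an aromatic c.
So the answer is (A).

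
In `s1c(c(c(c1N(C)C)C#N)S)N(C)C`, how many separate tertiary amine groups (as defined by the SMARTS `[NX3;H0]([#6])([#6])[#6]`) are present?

[NX3;H0]([#6])([#6])[#6] is the SMARTS for a tertiary amine: a trivalent nitrogen with no H, bonded to three carbons.
The molecule carries 2 separate instances of a dimethylamino group (-N(CH3)2) meeting every constraint; each maps to a distinct set of atoms, giving 2 matches.

2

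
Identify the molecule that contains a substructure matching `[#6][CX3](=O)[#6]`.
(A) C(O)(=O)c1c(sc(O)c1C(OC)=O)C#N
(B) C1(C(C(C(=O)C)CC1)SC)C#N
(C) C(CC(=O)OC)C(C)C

B

[#6][CX3](=O)[#6] describes a carbonyl carbon (no H) flanked by two carbons (a ketone).
(A) has a carboxylic acid group (-C(=O)OH) but one neighbour of the carbonyl carbon is O, not C.
(B) contains an acetyl/ketone group (-C(=O)CH3), which satisfies every atom and bond constraint.
(C) has a methyl-ester group (-C(=O)OCH3) but one neighbour of the carbonyl carbon is O, not C.
So the answer is (B).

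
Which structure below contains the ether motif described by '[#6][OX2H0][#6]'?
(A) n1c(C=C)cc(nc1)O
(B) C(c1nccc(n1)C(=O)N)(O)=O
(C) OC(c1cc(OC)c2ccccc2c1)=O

[#6][OX2H0][#6] describes an aliphatic oxygen bridging two carbons with no H on the oxygen (an ether).
(A) has a hydroxyl group (-OH) but the oxygen has H1, not H0 bridging two carbons.
(B) has a carboxylic acid group (-C(=O)OH) but the -OH oxygen has H1; the =O is OX1, not OX2.
(C) contains a methoxy ether (-OCH3), which satisfies every atom and bond constraint.
So the answer is (C).

C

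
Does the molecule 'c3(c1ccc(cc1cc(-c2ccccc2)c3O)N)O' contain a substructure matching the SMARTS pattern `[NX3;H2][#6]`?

Yes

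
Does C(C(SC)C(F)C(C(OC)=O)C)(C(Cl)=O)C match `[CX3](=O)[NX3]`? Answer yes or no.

No

The pattern [CX3](=O)[NX3] describes a carbonyl carbon bonded to a trivalent nitrogen — an amide.
The closest candidate here is a methyl-ester group (-C(=O)OCH3), but the carbonyl is bonded to O, not to an NX3 nitrogen. No other fragment satisfies the full query, so there is no match.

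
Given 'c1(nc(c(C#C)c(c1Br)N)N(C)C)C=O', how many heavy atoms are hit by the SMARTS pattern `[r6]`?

Check the 15 heavy atoms by environment: 1× n (aromatic, in 6-ring) → match; 5× c (aromatic, in 6-ring) → match; 5× C (acyclic) → no; 1× Br (acyclic) → no; 2× N (acyclic) → no; 1× O (acyclic) → no.
Summing the matching environments: 1 + 5 = 6 matching atoms.

6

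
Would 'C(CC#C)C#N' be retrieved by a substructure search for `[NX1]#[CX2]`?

Yes

The pattern [NX1]#[CX2] describes a nitrogen triple-bonded to a two-connected carbon — a nitrile.
The molecule carries a nitrile (-C#N), whose atoms satisfy every constraint of the query, so the pattern matches.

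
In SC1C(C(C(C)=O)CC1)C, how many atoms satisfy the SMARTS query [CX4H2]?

2

Check the 10 heavy atoms by environment: 2× C (H2, X4) → match; 3× C (H1, X4) → no; 2× C (H3, X4) → no; 1× S (H1, X2) → no; 1× C (H0, X3) → no; 1× O (H0, X1) → no.
That gives 2 matching atoms.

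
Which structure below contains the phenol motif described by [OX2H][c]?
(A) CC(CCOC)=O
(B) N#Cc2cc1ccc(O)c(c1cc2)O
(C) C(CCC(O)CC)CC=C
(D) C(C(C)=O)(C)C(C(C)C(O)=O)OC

[OX2H][c] describes a hydroxyl oxygen attached to an aromatic carbon (a phenol).
(A) has a methoxy ether (-OCH3) but the oxygen has H0, not H1.
(B) contains a hydroxyl group (-OH), which satisfies every atom and bond constraint.
(C) has a hydroxyl group (-OH) but the -OH is on an aliphatic carbon, not an aromatic c.
(D) has a methoxy ether (-OCH3) but the oxygen has H0, not H1.
So the answer is (B).

B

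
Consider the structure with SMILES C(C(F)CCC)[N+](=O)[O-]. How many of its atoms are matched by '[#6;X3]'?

0

The query [#6;X3] means: any carbon (aromatic or not) with three total connections.
Check the 9 heavy atoms by environment: 5× C (X4) → no; 1× F (X1) → no; 1× N (charge +1, X3) → no; 1× O (charge -1, X1) → no; 1× O (X1) → no.
No environment satisfies the query, so 0 matching atoms.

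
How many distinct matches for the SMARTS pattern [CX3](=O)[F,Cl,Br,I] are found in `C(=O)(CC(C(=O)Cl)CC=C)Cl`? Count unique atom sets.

[CX3](=O)[F,Cl,Br,I] is the SMARTS for an acyl halide: a carbonyl carbon bonded to a halogen.
The molecule carries 2 separate instances of an acyl chloride (-C(=O)Cl) meeting every constraint; each maps to a distinct set of atoms, giving 2 matches.

2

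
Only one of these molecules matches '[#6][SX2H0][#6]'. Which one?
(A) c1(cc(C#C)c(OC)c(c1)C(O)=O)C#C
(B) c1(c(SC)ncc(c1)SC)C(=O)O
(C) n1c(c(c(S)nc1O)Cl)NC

B

[#6][SX2H0][#6] describes an aliphatic sulfur bridging two carbons with no H on the sulfur (a thioether).
(A) has a methoxy ether (-OCH3) but the bridging atom is O, not S.
(B) contains a methylthio ether (-SCH3), which satisfies every atom and bond constraint.
(C) has a thiol (-SH) but the sulfur has H1, not H0 bridging two carbons.
So the answer is (B).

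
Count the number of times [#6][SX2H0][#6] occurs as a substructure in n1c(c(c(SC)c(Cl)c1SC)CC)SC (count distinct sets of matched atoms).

[#6][SX2H0][#6] is the SMARTS for a thioether: an aliphatic sulfur bridging two carbons with no H on the sulfur.
The molecule carries 3 separate instances of a methylthio ether (-SCH3) meeting every constraint; each maps to a distinct set of atoms, giving 3 matches.

3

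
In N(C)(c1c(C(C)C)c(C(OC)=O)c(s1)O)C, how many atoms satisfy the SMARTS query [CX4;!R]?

6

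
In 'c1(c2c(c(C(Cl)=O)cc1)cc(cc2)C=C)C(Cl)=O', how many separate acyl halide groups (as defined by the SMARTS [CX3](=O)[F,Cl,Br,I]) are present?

2

[CX3](=O)[F,Cl,Br,I] is the SMARTS for an acyl halide: a carbonyl carbon bonded to a halogen.
The molecule carries 2 separate instances of an acyl chloride (-C(=O)Cl) meeting every constraint; each maps to a distinct set of atoms, giving 2 matches.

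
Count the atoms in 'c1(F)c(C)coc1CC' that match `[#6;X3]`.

4

Check the 9 heavy atoms by environment: 1× o (aromatic, X2) → no; 4× c (aromatic, X3) → match; 3× C (X4) → no; 1× F (X1) → no.
That gives 4 matching atoms.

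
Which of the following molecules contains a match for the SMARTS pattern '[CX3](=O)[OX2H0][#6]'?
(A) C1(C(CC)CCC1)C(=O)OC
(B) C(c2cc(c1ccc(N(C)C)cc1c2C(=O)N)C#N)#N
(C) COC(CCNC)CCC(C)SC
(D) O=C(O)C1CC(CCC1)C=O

A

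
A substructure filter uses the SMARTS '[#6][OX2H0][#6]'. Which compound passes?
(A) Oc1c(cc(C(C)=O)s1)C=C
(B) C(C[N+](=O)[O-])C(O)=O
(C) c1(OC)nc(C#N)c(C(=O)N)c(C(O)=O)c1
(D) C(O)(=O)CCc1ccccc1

[#6][OX2H0][#6] describes an aliphatic oxygen bridging two carbons with no H on the oxygen (an ether).
(A) has a hydroxyl group (-OH) but the oxygen has H1, not H0 bridging two carbons.
(B) has a carboxylic acid group (-C(=O)OH) but the -OH oxygen has H1; the =O is OX1, not OX2.
(C) contains a methoxy ether (-OCH3), which satisfies every atom and bond constraint.
(D) has a carboxylic acid group (-C(=O)OH) but the -OH oxygen has H1; the =O is OX1, not OX2.
So the answer is (C).

C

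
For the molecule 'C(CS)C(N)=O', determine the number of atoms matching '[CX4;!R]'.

2

The query [CX4;!R] means: aliphatic carbon with four total connections, not in a ring.
Check the 6 heavy atoms by environment: 2× C (X4, acyclic) → match; 1× C (X3, acyclic) → no; 1× O (X1, acyclic) → no; 1× N (X3, acyclic) → no; 1× S (X2, acyclic) → no.
That gives 2 matching atoms.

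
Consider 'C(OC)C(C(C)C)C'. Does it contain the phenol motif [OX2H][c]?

The pattern [OX2H][c] describes a hydroxyl oxygen attached to an aromatic carbon — a phenol.
The closest candidate here is a methoxy ether (-OCH3), but the oxygen has H0, not H1. No other fragment satisfies the full query, so there is no match.

No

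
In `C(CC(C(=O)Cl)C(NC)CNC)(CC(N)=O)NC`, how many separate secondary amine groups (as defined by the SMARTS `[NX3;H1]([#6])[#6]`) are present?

3

[NX3;H1]([#6])[#6] is the SMARTS for a secondary amine: a trivalent nitrogen with one H, bonded to two carbons.
The molecule carries 3 separate instances of an N-methylamino group (-NHCH3) meeting every constraint; each maps to a distinct set of atoms, giving 3 matches.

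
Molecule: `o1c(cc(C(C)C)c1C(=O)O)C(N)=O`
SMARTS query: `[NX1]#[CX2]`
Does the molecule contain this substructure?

No

The pattern [NX1]#[CX2] describes a nitrogen triple-bonded to a two-connected carbon — a nitrile.
The closest candidate here is a primary amide (-C(=O)NH2), but the nitrogen is NX3, not NX1. No other fragment satisfies the full query, so there is no match.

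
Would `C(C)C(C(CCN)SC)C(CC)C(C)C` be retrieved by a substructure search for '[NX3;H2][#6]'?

The pattern [NX3;H2][#6] describes a trivalent nitrogen with two H attached to carbon — a primary amine.
The molecule carries a primary amino group (-NH2), whose atoms satisfy every constraint of the query, so the pattern matches.

Yes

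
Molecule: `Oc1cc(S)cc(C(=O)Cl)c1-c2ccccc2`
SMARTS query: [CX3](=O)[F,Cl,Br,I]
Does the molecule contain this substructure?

The pattern [CX3](=O)[F,Cl,Br,I] describes a carbonyl carbon bonded to a halogen — an acyl halide.
The molecule carries an acyl chloride (-C(=O)Cl), whose atoms satisfy every constraint of the query, so the pattern matches.

Yes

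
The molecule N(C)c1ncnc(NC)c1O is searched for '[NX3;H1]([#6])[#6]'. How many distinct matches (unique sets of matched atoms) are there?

2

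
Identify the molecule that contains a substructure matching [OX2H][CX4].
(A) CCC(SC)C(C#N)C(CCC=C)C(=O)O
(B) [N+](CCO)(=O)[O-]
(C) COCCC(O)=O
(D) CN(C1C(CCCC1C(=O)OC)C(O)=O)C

[OX2H][CX4] describes a hydroxyl oxygen bound to an sp3 (X4) carbon (an aliphatic alcohol).
(A) has a carboxylic acid group (-C(=O)OH) but the -OH is on a CX3 carbonyl carbon, not a CX4 carbon.
(B) contains a hydroxyl group (-OH), which satisfies every atom and bond constraint.
(C) has a carboxylic acid group (-C(=O)OH) but the -OH is on a CX3 carbonyl carbon, not a CX4 carbon.
(D) has a carboxylic acid group (-C(=O)OH) but the -OH is on a CX3 carbonyl carbon, not a CX4 carbon.
So the answer is (B).

B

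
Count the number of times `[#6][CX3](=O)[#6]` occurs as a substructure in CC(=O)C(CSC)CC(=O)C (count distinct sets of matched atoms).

2

[#6][CX3](=O)[#6] is the SMARTS for a ketone: a carbonyl carbon (no H) flanked by two carbons.
The molecule carries 2 separate instances of an acetyl/ketone group (-C(=O)CH3) meeting every constraint; each maps to a distinct set of atoms, giving 2 matches.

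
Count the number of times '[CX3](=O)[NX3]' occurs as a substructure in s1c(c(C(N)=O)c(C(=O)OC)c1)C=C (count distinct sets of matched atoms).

1

[CX3](=O)[NX3] is the SMARTS for an amide: a carbonyl carbon bonded to a trivalent nitrogen.
Exactly one fragment in the molecule meets all constraints, giving 1 match.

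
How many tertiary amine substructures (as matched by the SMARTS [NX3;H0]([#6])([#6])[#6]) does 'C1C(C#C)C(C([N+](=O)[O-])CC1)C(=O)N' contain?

0

[NX3;H0]([#6])([#6])[#6] is the SMARTS for a tertiary amine: a trivalent nitrogen with no H, bonded to three carbons.
The molecule has a primary amide (-C(=O)NH2), but the amide nitrogen has H2 and only one carbon neighbour; nothing else fits, so there are 0 matches.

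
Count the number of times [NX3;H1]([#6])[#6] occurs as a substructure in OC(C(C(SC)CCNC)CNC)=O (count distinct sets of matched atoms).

2

[NX3;H1]([#6])[#6] is the SMARTS for a secondary amine: a trivalent nitrogen with one H, bonded to two carbons.
The molecule carries 2 separate instances of an N-methylamino group (-NHCH3) meeting every constraint; each maps to a distinct set of atoms, giving 2 matches.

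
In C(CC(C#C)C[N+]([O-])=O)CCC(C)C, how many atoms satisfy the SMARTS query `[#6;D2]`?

6

The query [#6;D2] means: any carbon bonded to exactly two heavy atoms.
Check the 14 heavy atoms by environment: 6× C (D2) → match; 2× C (D3) → no; 3× C (D1) → no; 1× N (charge +1, D3) → no; 1× O (charge -1, D1) → no; 1× O (D1) → no.
That gives 6 matching atoms.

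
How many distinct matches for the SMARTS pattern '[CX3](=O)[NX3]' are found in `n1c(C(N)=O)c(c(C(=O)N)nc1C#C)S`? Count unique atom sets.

[CX3](=O)[NX3] is the SMARTS for an amide: a carbonyl carbon bonded to a trivalent nitrogen.
The molecule carries 2 separate instances of a primary amide (-C(=O)NH2) meeting every constraint; each maps to a distinct set of atoms, giving 2 matches.

2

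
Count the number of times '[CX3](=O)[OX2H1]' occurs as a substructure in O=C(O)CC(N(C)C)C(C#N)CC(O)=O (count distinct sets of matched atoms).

[CX3](=O)[OX2H1] is the SMARTS for a carboxylic acid: an sp2 carbon double-bonded to O and single-bonded to an -OH oxygen.
The molecule carries 2 separate instances of a carboxylic acid group (-C(=O)OH) meeting every constraint; each maps to a distinct set of atoms, giving 2 matches.

2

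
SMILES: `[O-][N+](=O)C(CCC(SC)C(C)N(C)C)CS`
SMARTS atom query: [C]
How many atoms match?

10

The query [C] means: uppercase C matches aliphatic (non-aromatic) carbon only.
Check the 16 heavy atoms by environment: 10× C → match; 2× S → no; 1× N → no; 1× N (charge +1) → no; 1× O (charge -1) → no; 1× O → no.
That gives 10 matching atoms.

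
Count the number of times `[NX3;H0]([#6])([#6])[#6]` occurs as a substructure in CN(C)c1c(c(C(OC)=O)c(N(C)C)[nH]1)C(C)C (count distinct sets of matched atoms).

2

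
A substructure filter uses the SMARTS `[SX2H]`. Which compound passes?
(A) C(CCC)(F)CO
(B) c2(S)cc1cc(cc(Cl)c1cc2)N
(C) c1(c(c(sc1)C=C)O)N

B

[SX2H] describes an aliphatic sulfur with two connections, one being H (a thiol).
(A) has a hydroxyl group (-OH) but it is an -OH, not an -SH.
(B) contains a thiol (-SH), which satisfies every atom and bond constraint.
(C) has a hydroxyl group (-OH) but it is an -OH, not an -SH.
So the answer is (B).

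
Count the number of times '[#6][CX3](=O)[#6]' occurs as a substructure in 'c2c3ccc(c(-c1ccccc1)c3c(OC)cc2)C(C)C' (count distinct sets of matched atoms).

[#6][CX3](=O)[#6] is the SMARTS for a ketone: a carbonyl carbon (no H) flanked by two carbons.
No fragment in the molecule satisfies every constraint, giving 0 matches.

0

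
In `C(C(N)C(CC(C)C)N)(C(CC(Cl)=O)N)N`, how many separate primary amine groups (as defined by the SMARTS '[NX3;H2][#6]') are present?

[NX3;H2][#6] is the SMARTS for a primary amine: a trivalent nitrogen with two H attached to carbon.
The molecule carries 4 separate instances of a primary amino group (-NH2) meeting every constraint; each maps to a distinct set of atoms, giving 4 matches.

4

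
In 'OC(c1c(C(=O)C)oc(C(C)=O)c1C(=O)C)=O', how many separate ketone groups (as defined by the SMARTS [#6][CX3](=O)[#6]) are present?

3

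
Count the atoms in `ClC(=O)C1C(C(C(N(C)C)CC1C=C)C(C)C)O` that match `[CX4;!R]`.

5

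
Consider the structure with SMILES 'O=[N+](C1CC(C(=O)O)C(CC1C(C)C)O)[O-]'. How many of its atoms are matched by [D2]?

2

The query [D2] means: atom with exactly two heavy-atom neighbours.
Check the 16 heavy atoms by environment: 6× C (D3) → no; 2× C (D2) → match; 4× O (D1) → no; 1× N (charge +1, D3) → no; 1× O (charge -1, D1) → no; 2× C (D1) → no.
That gives 2 matching atoms.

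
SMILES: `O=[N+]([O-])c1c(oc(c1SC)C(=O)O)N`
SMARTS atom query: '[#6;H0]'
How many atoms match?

5

The query [#6;H0] means: any carbon with no attached hydrogen.
Check the 14 heavy atoms by environment: 1× o (aromatic, H0) → no; 4× c (aromatic, H0) → match; 1× C (H0) → match; 2× O (H0) → no; 1× O (H1) → no; 1× N (H2) → no; 1× S (H0) → no; 1× C (H3) → no; 1× N (charge +1, H0) → no; 1× O (charge -1, H0) → no.
Summing the matching environments: 4 + 1 = 5 matching atoms.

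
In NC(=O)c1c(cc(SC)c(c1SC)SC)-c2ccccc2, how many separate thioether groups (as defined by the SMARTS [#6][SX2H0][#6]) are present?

3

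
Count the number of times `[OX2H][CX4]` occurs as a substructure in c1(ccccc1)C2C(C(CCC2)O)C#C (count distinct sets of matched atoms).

[OX2H][CX4] is the SMARTS for an aliphatic alcohol: a hydroxyl oxygen bound to an sp3 (X4) carbon.
Exactly one fragment in the molecule meets all constraints, giving 1 match.

1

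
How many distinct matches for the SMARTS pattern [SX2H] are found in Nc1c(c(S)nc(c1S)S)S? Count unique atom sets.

4

[SX2H] is the SMARTS for a thiol: an aliphatic sulfur with two connections, one being H.
The molecule carries 4 separate instances of a thiol (-SH) meeting every constraint; each maps to a distinct set of atoms, giving 4 matches.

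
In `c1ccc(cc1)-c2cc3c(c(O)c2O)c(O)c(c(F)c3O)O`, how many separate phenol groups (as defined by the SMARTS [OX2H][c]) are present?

[OX2H][c] is the SMARTS for a phenol: a hydroxyl oxygen attached to an aromatic carbon.
The molecule carries 5 separate instances of a hydroxyl group (-OH) meeting every constraint; each maps to a distinct set of atoms, giving 5 matches.

5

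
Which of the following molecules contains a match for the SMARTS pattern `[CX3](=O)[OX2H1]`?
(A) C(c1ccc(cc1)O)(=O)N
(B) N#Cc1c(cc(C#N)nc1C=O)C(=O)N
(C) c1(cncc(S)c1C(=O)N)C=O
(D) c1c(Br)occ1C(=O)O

D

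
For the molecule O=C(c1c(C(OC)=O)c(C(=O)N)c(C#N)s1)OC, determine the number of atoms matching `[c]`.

4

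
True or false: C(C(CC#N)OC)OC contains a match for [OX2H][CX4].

False

The pattern [OX2H][CX4] describes a hydroxyl oxygen bound to an sp3 (X4) carbon — an aliphatic alcohol.
The closest candidate here is a methoxy ether (-OCH3), but the oxygen has H0 (ether), not H1. No other fragment satisfies the full query, so there is no match.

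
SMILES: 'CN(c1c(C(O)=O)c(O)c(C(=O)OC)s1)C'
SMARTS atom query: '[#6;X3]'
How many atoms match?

6

The query [#6;X3] means: any carbon (aromatic or not) with three total connections.
Check the 16 heavy atoms by environment: 1× s (aromatic, X2) → no; 4× c (aromatic, X3) → match; 3× O (X2) → no; 2× C (X3) → match; 2× O (X1) → no; 3× C (X4) → no; 1× N (X3) → no.
Summing the matching environments: 4 + 2 = 6 matching atoms.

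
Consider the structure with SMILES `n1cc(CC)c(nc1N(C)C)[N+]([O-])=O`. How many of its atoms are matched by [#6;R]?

4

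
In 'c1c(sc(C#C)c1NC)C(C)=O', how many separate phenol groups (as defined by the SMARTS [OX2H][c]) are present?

0

[OX2H][c] is the SMARTS for a phenol: a hydroxyl oxygen attached to an aromatic carbon.
No fragment in the molecule satisfies every constraint, giving 0 matches.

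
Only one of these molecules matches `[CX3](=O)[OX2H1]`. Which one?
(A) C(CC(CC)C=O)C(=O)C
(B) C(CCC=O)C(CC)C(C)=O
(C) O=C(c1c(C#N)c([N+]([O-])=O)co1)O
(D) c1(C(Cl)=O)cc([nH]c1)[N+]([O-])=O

[CX3](=O)[OX2H1] describes an sp2 carbon double-bonded to O and single-bonded to an -OH oxygen (a carboxylic acid).
(A) has an aldehyde (-CHO) but there is no singly-bonded oxygen on the carbonyl carbon.
(B) has an aldehyde (-CHO) but there is no singly-bonded oxygen on the carbonyl carbon.
(C) contains a carboxylic acid group (-C(=O)OH), which satisfies every atom and bond constraint.
(D) has an acyl chloride (-C(=O)Cl) but the carbonyl is bonded to Cl, not to an -OH oxygen.
So the answer is (C).

C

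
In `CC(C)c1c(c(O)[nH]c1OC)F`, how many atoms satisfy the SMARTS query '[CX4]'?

The query [CX4] means: C with X4: aliphatic carbon with exactly 4 total connections (bonds + H).
Check the 12 heavy atoms by environment: 1× n (aromatic, X3) → no; 4× c (aromatic, X3) → no; 2× O (X2) → no; 4× C (X4) → match; 1× F (X1) → no.
That gives 4 matching atoms.

4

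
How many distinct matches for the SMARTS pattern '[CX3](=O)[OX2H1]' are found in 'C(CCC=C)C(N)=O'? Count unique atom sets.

[CX3](=O)[OX2H1] is the SMARTS for a carboxylic acid: an sp2 carbon double-bonded to O and single-bonded to an -OH oxygen.
The molecule has a primary amide (-C(=O)NH2), but the carbonyl is bonded to N, not to an -OH oxygen; nothing else fits, so there are 0 matches.

0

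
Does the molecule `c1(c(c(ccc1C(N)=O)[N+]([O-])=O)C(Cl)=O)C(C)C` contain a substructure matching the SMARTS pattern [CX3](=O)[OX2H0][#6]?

The pattern [CX3](=O)[OX2H0][#6] describes a carbonyl carbon bonded to an oxygen that is itself bonded to carbon (no H on that O) — an ester.
The closest candidate here is a primary amide (-C(=O)NH2), but the carbonyl is bonded to N, not to an O-C linkage. No other fragment satisfies the full query, so there is no match.

No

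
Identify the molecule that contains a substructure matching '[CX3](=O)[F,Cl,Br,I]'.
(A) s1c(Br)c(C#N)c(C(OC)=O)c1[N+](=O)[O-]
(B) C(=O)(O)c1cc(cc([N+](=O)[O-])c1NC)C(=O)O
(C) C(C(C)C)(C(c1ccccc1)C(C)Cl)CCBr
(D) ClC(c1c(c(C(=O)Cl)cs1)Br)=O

[CX3](=O)[F,Cl,Br,I] describes a carbonyl carbon bonded to a halogen (an acyl halide).
(A) has a methyl-ester group (-C(=O)OCH3) but the carbonyl is bonded to -O-C, not to a halogen.
(B) has a carboxylic acid group (-C(=O)OH) but the carbonyl is bonded to -OH, not to a halogen.
(C) has a chloro substituent but the Cl is not on a carbonyl carbon.
(D) contains an acyl chloride (-C(=O)Cl), which satisfies every atom and bond constraint.
So the answer is (D).

D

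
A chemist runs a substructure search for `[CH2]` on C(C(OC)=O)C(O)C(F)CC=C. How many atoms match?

3

The query [CH2] means: aliphatic carbon with exactly two hydrogens.
Check the 12 heavy atoms by environment: 3× C (H2) → match; 3× C (H1) → no; 1× C (H0) → no; 2× O (H0) → no; 1× C (H3) → no; 1× F (H0) → no; 1× O (H1) → no.
That gives 3 matching atoms.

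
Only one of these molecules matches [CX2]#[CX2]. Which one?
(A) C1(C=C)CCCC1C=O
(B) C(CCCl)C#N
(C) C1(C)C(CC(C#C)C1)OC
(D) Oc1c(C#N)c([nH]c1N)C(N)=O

C

[CX2]#[CX2] describes a carbon-carbon triple bond (an alkyne).
(A) has a vinyl group (-CH=CH2) but the C=C is a double bond; both carbons are CX3, not CX2.
(B) has a nitrile (-C#N) but the triple bond is C#N, not C#C.
(C) contains an ethynyl group (-C#CH), which satisfies every atom and bond constraint.
(D) has a nitrile (-C#N) but the triple bond is C#N, not C#C.
So the answer is (C).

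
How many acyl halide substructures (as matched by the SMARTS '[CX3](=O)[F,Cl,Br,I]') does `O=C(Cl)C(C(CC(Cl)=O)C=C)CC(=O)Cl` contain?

3

[CX3](=O)[F,Cl,Br,I] is the SMARTS for an acyl halide: a carbonyl carbon bonded to a halogen.
The molecule carries 3 separate instances of an acyl chloride (-C(=O)Cl) meeting every constraint; each maps to a distinct set of atoms, giving 3 matches.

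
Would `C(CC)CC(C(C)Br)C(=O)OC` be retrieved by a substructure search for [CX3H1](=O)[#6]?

No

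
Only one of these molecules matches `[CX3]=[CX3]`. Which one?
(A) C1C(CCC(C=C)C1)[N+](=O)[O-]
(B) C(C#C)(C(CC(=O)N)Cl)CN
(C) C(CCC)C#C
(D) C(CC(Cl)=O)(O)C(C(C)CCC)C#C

A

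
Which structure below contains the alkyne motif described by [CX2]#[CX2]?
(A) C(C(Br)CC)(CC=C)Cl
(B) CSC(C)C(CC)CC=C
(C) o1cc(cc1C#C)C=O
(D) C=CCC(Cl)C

C

[CX2]#[CX2] describes a carbon-carbon triple bond (an alkyne).
(A) has a vinyl group (-CH=CH2) but the C=C is a double bond; both carbons are CX3, not CX2.
(B) has a vinyl group (-CH=CH2) but the C=C is a double bond; both carbons are CX3, not CX2.
(C) contains an ethynyl group (-C#CH), which satisfies every atom and bond constraint.
(D) has a vinyl group (-CH=CH2) but the C=C is a double bond; both carbons are CX3, not CX2.
So the answer is (C).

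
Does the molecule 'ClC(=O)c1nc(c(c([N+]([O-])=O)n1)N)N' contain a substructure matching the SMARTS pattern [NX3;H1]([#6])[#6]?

No

The pattern [NX3;H1]([#6])[#6] describes a trivalent nitrogen with one H, bonded to two carbons — a secondary amine.
The closest candidate here is a primary amino group (-NH2), but the nitrogen has H2 and only one carbon neighbour. No other fragment satisfies the full query, so there is no match.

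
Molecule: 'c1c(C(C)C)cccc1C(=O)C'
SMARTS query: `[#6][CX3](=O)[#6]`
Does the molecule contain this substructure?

Yes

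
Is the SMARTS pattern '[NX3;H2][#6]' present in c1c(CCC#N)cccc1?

No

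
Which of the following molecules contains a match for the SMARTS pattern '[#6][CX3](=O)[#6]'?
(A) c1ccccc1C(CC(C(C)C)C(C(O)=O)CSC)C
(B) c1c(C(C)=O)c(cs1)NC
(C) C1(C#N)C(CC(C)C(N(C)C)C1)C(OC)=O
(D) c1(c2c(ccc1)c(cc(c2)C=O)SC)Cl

B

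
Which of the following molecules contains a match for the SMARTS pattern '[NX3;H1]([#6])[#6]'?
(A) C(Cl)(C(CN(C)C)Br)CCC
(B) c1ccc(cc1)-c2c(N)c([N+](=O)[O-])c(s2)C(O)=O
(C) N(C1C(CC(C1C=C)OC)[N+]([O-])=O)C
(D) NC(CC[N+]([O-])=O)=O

C

[NX3;H1]([#6])[#6] describes a trivalent nitrogen with one H, bonded to two carbons (a secondary amine).
(A) has a dimethylamino group (-N(CH3)2) but the nitrogen has H0, not H1.
(B) has a primary amino group (-NH2) but the nitrogen has H2 and only one carbon neighbour.
(C) contains an N-methylamino group (-NHCH3), which satisfies every atom and bond constraint.
(D) has a primary amide (-C(=O)NH2) but the -C(=O)NH2 nitrogen has H2, not H1.
So the answer is (C).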